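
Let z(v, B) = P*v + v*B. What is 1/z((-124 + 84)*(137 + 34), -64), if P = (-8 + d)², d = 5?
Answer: 1/376200 ≈ 2.6582e-6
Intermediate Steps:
P = 9 (P = (-8 + 5)² = (-3)² = 9)
z(v, B) = 9*v + B*v (z(v, B) = 9*v + v*B = 9*v + B*v)
1/z((-124 + 84)*(137 + 34), -64) = 1/(((-124 + 84)*(137 + 34))*(9 - 64)) = 1/(-40*171*(-55)) = 1/(-6840*(-55)) = 1/376200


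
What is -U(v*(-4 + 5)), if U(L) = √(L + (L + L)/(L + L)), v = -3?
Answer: -I*√2 ≈ -1.4142*I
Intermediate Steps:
U(L) = √(1 + L) (U(L) = √(L + (2*L)/((2*L))) = √(L + (2*L)*(1/(2*L))) = √(L + 1) = √(1 + L))
-U(v*(-4 + 5)) = -√(1 - 3*(-4 + 5)) = -√(1 - 3*1) = -√(1 - 3) = -√(-2) = -I*√2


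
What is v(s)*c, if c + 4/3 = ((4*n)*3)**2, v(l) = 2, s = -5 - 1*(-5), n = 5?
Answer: 21592/3 ≈ 7197.3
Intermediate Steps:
s = 0 (s = -5 + 5 = 0)
c = 10796/3 (c = -4/3 + ((4*5)*3)**2 = -4/3 + (20*3)**2 = -4/3 + 60**2 = -4/3 + 3600 = 10796/3 ≈ 3598.7)
v(s)*c = 2*(10796/3) = 21592/3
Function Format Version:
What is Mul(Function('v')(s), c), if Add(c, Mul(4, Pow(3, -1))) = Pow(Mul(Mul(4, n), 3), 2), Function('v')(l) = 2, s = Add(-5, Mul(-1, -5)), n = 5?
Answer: Rational(21592, 3) ≈ 7197.3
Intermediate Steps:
s = 0 (s = Add(-5, 5) = 0)
c = Rational(10796, 3) (c = Add(Rational(-4, 3), Pow(Mul(Mul(4, 5), 3), 2)) = Add(Rational(-4, 3), Pow(Mul(20, 3), 2)) = Add(Rational(-4, 3), Pow(60, 2)) = Add(Rational(-4, 3), 3600) = Rational(10796, 3) ≈ 3598.7)
Mul(Function('v')(s), c) = Mul(2, Rational(10796, 3)) = Rational(21592, 3)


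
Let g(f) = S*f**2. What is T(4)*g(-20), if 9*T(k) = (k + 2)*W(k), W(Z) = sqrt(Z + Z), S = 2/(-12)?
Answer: -800*sqrt(2)/9 ≈ -125.71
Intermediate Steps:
S = -1/6 (S = 2*(-1/12) = -1/6 ≈ -0.16667)
W(Z) = sqrt(2)*sqrt(Z) (W(Z) = sqrt(2*Z) = sqrt(2)*sqrt(Z))
g(f) = -f**2/6
T(k) = sqrt(2)*sqrt(k)*(2 + k)/9 (T(k) = ((k + 2)*(sqrt(2)*sqrt(k)))/9 = ((2 + k)*(sqrt(2)*sqrt(k)))/9 = (sqrt(2)*sqrt(k)*(2 + k))/9 = sqrt(2)*sqrt(k)*(2 + k)/9)
T(4)*g(-20) = (sqrt(2)*sqrt(4)*(2 + 4)/9)*(-1/6*(-20)**2) = ((1/9)*sqrt(2)*2*6)*(-1/6*400) = (4*sqrt(2)/3)*(-200/3) = -800*sqrt(2)/9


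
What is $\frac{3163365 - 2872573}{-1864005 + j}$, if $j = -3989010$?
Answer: $- \frac{290792}{5853015} \approx -0.049682$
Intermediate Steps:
$\frac{3163365 - 2872573}{-1864005 + j} = \frac{3163365 - 2872573}{-1864005 - 3989010} = \frac{290792}{-5853015} = 290792 \left(- \frac{1}{5853015}\right) = - \frac{290792}{5853015}$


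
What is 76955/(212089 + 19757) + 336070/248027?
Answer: 97003403005/57504067842 ≈ 1.6869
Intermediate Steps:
76955/(212089 + 19757) + 336070/248027 = 76955/231846 + 336070*(1/248027) = 76955*(1/231846) + 336070/248027 = 76955/231846 + 336070/248027 = 97003403005/57504067842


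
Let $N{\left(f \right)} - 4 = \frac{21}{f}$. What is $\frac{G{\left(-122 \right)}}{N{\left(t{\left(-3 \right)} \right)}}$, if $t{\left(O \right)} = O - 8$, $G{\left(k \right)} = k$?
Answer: $- \frac{1342}{23} \approx -58.348$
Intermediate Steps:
$t{\left(O \right)} = -8 + O$
$N{\left(f \right)} = 4 + \frac{21}{f}$
$\frac{G{\left(-122 \right)}}{N{\left(t{\left(-3 \right)} \right)}} = - \frac{122}{4 + \frac{21}{-8 - 3}} = - \frac{122}{4 + \frac{21}{-11}} = - \frac{122}{4 + 21 \left(- \frac{1}{11}\right)} = - \frac{122}{4 - \frac{21}{11}} = - \frac{122}{\frac{23}{11}} = \left(-122\right) \frac{11}{23} = - \frac{1342}{23}$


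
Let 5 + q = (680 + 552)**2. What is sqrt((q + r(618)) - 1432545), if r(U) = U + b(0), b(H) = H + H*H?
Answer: 2*sqrt(21473) ≈ 293.07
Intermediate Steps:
b(H) = H + H**2
r(U) = U (r(U) = U + 0*(1 + 0) = U + 0*1 = U + 0 = U)
q = 1517819 (q = -5 + (680 + 552)**2 = -5 + 1232**2 = -5 + 1517824 = 1517819)
sqrt((q + r(618)) - 1432545) = sqrt((1517819 + 618) - 1432545) = sqrt(1518437 - 1432545) = sqrt(85892) = 2*sqrt(21473)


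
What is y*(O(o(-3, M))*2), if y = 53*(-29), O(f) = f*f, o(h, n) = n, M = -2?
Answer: -12296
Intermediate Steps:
O(f) = f²
y = -1537
y*(O(o(-3, M))*2) = -1537*(-2)²*2 = -6148*2 = -1537*8 = -12296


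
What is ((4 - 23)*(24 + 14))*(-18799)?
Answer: 13572878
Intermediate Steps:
((4 - 23)*(24 + 14))*(-18799) = -19*38*(-18799) = -722*(-18799) = 13572878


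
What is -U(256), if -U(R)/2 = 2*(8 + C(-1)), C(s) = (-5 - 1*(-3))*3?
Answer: 8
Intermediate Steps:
C(s) = -6 (C(s) = (-5 + 3)*3 = -2*3 = -6)
U(R) = -8 (U(R) = -4*(8 - 6) = -4*2 = -2*4 = -8)
-U(256) = -1*(-8) = 8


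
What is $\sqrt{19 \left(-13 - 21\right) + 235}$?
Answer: $i \sqrt{411} \approx 20.273 i$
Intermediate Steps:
$\sqrt{19 \left(-13 - 21\right) + 235} = \sqrt{19 \left(-34\right) + 235} = \sqrt{-646 + 235} = \sqrt{-411} = i \sqrt{411}$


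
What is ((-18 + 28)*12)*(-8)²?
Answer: 7680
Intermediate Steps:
((-18 + 28)*12)*(-8)² = (10*12)*64 = 120*64 = 7680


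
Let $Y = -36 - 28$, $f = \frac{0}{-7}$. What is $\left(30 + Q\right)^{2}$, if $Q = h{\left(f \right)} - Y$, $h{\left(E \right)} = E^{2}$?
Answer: $8836$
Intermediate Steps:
$f = 0$ ($f = 0 \left(- \frac{1}{7}\right) = 0$)
$Y = -64$
$Q = 64$ ($Q = 0^{2} - -64 = 0 + 64 = 64$)
$\left(30 + Q\right)^{2} = \left(30 + 64\right)^{2} = 94^{2} = 8836$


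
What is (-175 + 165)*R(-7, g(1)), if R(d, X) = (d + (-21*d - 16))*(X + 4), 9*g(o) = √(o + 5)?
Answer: -4960 - 1240*√6/9 ≈ -5297.5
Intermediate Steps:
g(o) = √(5 + o)/9 (g(o) = √(o + 5)/9 = √(5 + o)/9)
R(d, X) = (-16 - 20*d)*(4 + X) (R(d, X) = (d + (-16 - 21*d))*(4 + X) = (-16 - 20*d)*(4 + X))
(-175 + 165)*R(-7, g(1)) = (-175 + 165)*(-64 - 80*(-7) - 16*√(5 + 1)/9 - 20*√(5 + 1)/9*(-7)) = -10*(-64 + 560 - 16*√6/9 - 20*√6/9*(-7)) = -10*(-64 + 560 - 16*√6/9 + 140*√6/9) = -10*(496 + 124*√6/9) = -4960 - 1240*√6/9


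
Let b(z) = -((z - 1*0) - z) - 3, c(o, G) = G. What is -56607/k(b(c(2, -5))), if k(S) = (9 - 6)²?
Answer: -18869/3 ≈ -6289.7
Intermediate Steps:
b(z) = -3 (b(z) = -((z + 0) - z) - 3 = -(z - z) - 3 = -1*0 - 3 = 0 - 3 = -3)
k(S) = 9 (k(S) = 3² = 9)
-56607/k(b(c(2, -5))) = -56607/9 = -56607*⅑ = -18869/3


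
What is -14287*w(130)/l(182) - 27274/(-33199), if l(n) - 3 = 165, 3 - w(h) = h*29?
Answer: 255249406529/796776 ≈ 3.2035e+5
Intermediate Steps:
w(h) = 3 - 29*h (w(h) = 3 - h*29 = 3 - 29*h)
l(n) = 168 (l(n) = 3 + 165 = 168)
-14287*w(130)/l(182) - 27274/(-33199) = -14287/(168/(3 - 29*130)) - 27274/(-33199) = -14287/(168/(3 - 3770)) - 27274*(-1/33199) = -14287/(168/(-3767)) + 27274/33199 = -14287/(168*(-1/3767)) + 27274/33199 = -14287/(-168/3767) + 27274/33199 = -14287*(-3767/168) + 27274/33199 = 7688447/24 + 27274/33199 = 255249406529/796776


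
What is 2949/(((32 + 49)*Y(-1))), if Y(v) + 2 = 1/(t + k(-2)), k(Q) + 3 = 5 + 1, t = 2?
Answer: -4915/243 ≈ -20.226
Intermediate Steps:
k(Q) = 3 (k(Q) = -3 + (5 + 1) = -3 + 6 = 3)
Y(v) = -9/5 (Y(v) = -2 + 1/(2 + 3) = -2 + 1/5 = -2 + ⅕ = -9/5)
2949/(((32 + 49)*Y(-1))) = 2949/(((32 + 49)*(-9/5))) = 2949/((81*(-9/5))) = 2949/(-729/5) = 2949*(-5/729) = -4915/243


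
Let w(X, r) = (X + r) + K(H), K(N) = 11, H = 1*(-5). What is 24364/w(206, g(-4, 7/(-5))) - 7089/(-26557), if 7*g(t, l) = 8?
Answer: 4540068139/40552539 ≈ 111.96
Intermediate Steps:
g(t, l) = 8/7 (g(t, l) = (⅐)*8 = 8/7)
H = -5
w(X, r) = 11 + X + r (w(X, r) = (X + r) + 11 = 11 + X + r)
24364/w(206, g(-4, 7/(-5))) - 7089/(-26557) = 24364/(11 + 206 + 8/7) - 7089/(-26557) = 24364/(1527/7) - 7089*(-1/26557) = 24364*(7/1527) + 7089/26557 = 170548/1527 + 7089/26557 = 4540068139/40552539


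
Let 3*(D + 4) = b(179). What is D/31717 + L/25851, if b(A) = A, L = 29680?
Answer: 44895219/39043627 ≈ 1.1499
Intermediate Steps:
D = 167/3 (D = -4 + (⅓)*179 = -4 + 179/3 = 167/3 ≈ 55.667)
D/31717 + L/25851 = (167/3)/31717 + 29680/25851 = (167/3)*(1/31717) + 29680*(1/25851) = 167/95151 + 4240/3693 = 44895219/39043627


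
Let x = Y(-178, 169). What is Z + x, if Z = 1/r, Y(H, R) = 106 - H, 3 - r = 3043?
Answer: 863359/3040 ≈ 284.00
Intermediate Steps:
r = -3040 (r = 3 - 1*3043 = 3 - 3043 = -3040)
Z = -1/3040 (Z = 1/(-3040) = -1/3040 ≈ -0.00032895)
x = 284 (x = 106 - 1*(-178) = 106 + 178 = 284)
Z + x = -1/3040 + 284 = 863359/3040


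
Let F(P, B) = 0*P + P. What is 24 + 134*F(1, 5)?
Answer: 158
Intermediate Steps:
F(P, B) = P (F(P, B) = 0 + P = P)
24 + 134*F(1, 5) = 24 + 134*1 = 24 + 134 = 158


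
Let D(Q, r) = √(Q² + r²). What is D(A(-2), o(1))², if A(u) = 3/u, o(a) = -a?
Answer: 13/4 ≈ 3.2500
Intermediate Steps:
D(A(-2), o(1))² = (√((3/(-2))² + (-1*1)²))² = (√((3*(-½))² + (-1)²))² = (√((-3/2)² + 1))² = (√(9/4 + 1))² = (√(13/4))² = (√13/2)² = 13/4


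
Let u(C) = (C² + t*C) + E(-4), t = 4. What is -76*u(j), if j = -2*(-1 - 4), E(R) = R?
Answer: -10336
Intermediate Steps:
j = 10 (j = -2*(-5) = 10)
u(C) = -4 + C² + 4*C (u(C) = (C² + 4*C) - 4 = -4 + C² + 4*C)
-76*u(j) = -76*(-4 + 10² + 4*10) = -76*(-4 + 100 + 40) = -76*136 = -10336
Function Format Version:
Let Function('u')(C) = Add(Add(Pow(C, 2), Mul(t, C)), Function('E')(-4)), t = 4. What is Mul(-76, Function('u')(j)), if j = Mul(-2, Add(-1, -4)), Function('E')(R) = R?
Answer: -10336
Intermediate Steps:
j = 10 (j = Mul(-2, -5) = 10)
Function('u')(C) = Add(-4, Pow(C, 2), Mul(4, C)) (Function('u')(C) = Add(Add(Pow(C, 2), Mul(4, C)), -4) = Add(-4, Pow(C, 2), Mul(4, C)))
Mul(-76, Function('u')(j)) = Mul(-76, Add(-4, Pow(10, 2), Mul(4, 10))) = Mul(-76, Add(-4, 100, 40)) = Mul(-76, 136) = -10336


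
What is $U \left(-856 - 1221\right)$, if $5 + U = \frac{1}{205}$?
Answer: $\frac{2126848}{205} \approx 10375.0$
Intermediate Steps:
$U = - \frac{1024}{205}$ ($U = -5 + \frac{1}{205} = - \frac{1024}{205} \approx -4.9951$)
$U \left(-856 - 1221\right) = - \frac{1024 \left(-856 - 1221\right)}{205} = \left(- \frac{1024}{205}\right) \left(-2077\right) = \frac{2126848}{205}$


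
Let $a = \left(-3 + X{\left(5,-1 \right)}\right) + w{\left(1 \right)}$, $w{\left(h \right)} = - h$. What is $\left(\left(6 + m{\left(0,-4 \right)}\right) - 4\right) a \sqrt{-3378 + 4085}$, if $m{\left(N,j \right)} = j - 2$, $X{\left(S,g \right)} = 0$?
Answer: $16 \sqrt{707} \approx 425.43$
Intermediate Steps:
$m{\left(N,j \right)} = -2 + j$
$a = -4$ ($a = \left(-3 + 0\right) - 1 = -3 - 1 = -4$)
$\left(\left(6 + m{\left(0,-4 \right)}\right) - 4\right) a \sqrt{-3378 + 4085} = \left(\left(6 - 6\right) - 4\right) \left(-4\right) \sqrt{-3378 + 4085} = \left(\left(6 - 6\right) - 4\right) \left(-4\right) \sqrt{707} = \left(0 - 4\right) \left(-4\right) \sqrt{707} = \left(-4\right) \left(-4\right) \sqrt{707} = 16 \sqrt{707}$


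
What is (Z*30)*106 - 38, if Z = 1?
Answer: 3142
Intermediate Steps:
(Z*30)*106 - 38 = (1*30)*106 - 38 = 30*106 - 38 = 3180 - 38 = 3142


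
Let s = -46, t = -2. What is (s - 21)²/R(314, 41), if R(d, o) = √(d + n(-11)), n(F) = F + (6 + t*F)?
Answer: 4489*√331/331 ≈ 246.74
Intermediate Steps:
n(F) = 6 - F (n(F) = F + (6 - 2*F) = 6 - F)
R(d, o) = √(17 + d) (R(d, o) = √(d + (6 - 1*(-11))) = √(d + (6 + 11)) = √(d + 17) = √(17 + d))
(s - 21)²/R(314, 41) = (-46 - 21)²/(√(17 + 314)) = (-67)²/(√331) = 4489*(√331/331) = 4489*√331/331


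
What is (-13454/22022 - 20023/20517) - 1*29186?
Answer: -941978024842/32273241 ≈ -29188.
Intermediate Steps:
(-13454/22022 - 20023/20517) - 1*29186 = (-13454*1/22022 - 20023*1/20517) - 29186 = (-961/1573 - 20023/20517) - 29186 = -51213016/32273241 - 29186 = -941978024842/32273241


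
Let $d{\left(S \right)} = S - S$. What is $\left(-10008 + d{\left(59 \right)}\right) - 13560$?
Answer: $-23568$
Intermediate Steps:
$d{\left(S \right)} = 0$
$\left(-10008 + d{\left(59 \right)}\right) - 13560 = \left(-10008 + 0\right) - 13560 = -10008 - 13560 = -23568$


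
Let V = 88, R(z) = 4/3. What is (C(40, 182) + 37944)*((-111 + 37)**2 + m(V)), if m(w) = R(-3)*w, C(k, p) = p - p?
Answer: 212233440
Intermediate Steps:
R(z) = 4/3 (R(z) = 4*(1/3) = 4/3)
C(k, p) = 0
m(w) = 4*w/3
(C(40, 182) + 37944)*((-111 + 37)**2 + m(V)) = (0 + 37944)*((-111 + 37)**2 + (4/3)*88) = 37944*((-74)**2 + 352/3) = 37944*(5476 + 352/3) = 37944*(16780/3) = 212233440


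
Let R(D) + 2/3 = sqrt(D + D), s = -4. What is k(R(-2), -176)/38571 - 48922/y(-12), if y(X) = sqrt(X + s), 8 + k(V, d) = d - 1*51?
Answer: -235/38571 + 24461*I/2 ≈ -0.0060927 + 12231.0*I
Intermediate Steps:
R(D) = -2/3 + sqrt(2)*sqrt(D) (R(D) = -2/3 + sqrt(D + D) = -2/3 + sqrt(2*D) = -2/3 + sqrt(2)*sqrt(D))
k(V, d) = -59 + d (k(V, d) = -8 + (d - 1*51) = -8 + (d - 51) = -8 + (-51 + d) = -59 + d)
y(X) = sqrt(-4 + X) (y(X) = sqrt(X - 4) = sqrt(-4 + X))
k(R(-2), -176)/38571 - 48922/y(-12) = (-59 - 176)/38571 - 48922/sqrt(-4 - 12) = -235*1/38571 - 48922*(-I/4) = -235/38571 - 48922*(-I/4) = -235/38571 - (-24461)*I/2 = -235/38571 + 24461*I/2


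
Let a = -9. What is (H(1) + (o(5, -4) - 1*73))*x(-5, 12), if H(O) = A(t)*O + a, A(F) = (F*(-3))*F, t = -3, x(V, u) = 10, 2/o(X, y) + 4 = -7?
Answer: -12010/11 ≈ -1091.8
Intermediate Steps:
o(X, y) = -2/11 (o(X, y) = 2/(-4 - 7) = 2/(-11) = 2*(-1/11) = -2/11)
A(F) = -3*F**2 (A(F) = (-3*F)*F = -3*F**2)
H(O) = -9 - 27*O (H(O) = (-3*(-3)**2)*O - 9 = (-3*9)*O - 9 = -27*O - 9 = -9 - 27*O)
(H(1) + (o(5, -4) - 1*73))*x(-5, 12) = ((-9 - 27*1) + (-2/11 - 1*73))*10 = ((-9 - 27) + (-2/11 - 73))*10 = (-36 - 805/11)*10 = -1201/11*10 = -12010/11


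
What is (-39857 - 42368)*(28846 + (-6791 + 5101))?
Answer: -2232902100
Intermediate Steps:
(-39857 - 42368)*(28846 + (-6791 + 5101)) = -82225*(28846 - 1690) = -82225*27156 = -2232902100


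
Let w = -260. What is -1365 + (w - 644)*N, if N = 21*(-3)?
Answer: 55587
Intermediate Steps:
N = -63
-1365 + (w - 644)*N = -1365 + (-260 - 644)*(-63) = -1365 - 904*(-63) = -1365 + 56952 = 55587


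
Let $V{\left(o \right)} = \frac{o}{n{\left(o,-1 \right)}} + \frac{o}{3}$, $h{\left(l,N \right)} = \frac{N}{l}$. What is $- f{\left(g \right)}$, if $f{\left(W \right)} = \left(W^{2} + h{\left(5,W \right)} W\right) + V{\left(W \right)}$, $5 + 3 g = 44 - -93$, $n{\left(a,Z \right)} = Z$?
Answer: $- \frac{34408}{15} \approx -2293.9$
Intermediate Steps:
$V{\left(o \right)} = - \frac{2 o}{3}$ ($V{\left(o \right)} = \frac{o}{-1} + \frac{o}{3} = o \left(-1\right) + o \frac{1}{3} = - o + \frac{o}{3} = - \frac{2 o}{3}$)
$g = 44$ ($g = - \frac{5}{3} + \frac{44 - -93}{3} = - \frac{5}{3} + \frac{44 + 93}{3} = - \frac{5}{3} + \frac{1}{3} \cdot 137 = - \frac{5}{3} + \frac{137}{3} = 44$)
$f{\left(W \right)} = - \frac{2 W}{3} + \frac{6 W^{2}}{5}$ ($f{\left(W \right)} = \left(W^{2} + \frac{W}{5} W\right) - \frac{2 W}{3} = \left(W^{2} + \frac{W^{2}}{5}\right) - \frac{2 W}{3} = \frac{6 W^{2}}{5} - \frac{2 W}{3} = - \frac{2 W}{3} + \frac{6 W^{2}}{5}$)
$- f{\left(g \right)} = - \frac{2 \cdot 44 \left(-5 + 9 \cdot 44\right)}{15} = - \frac{2 \cdot 44 \left(-5 + 396\right)}{15} = - \frac{2 \cdot 44 \cdot 391}{15} = \left(-1\right) \frac{34408}{15} = - \frac{34408}{15}$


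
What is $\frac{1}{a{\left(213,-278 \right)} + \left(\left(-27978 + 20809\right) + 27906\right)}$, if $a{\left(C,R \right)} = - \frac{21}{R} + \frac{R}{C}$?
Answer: $\frac{59214}{1227847907} \approx 4.8226 \cdot 10^{-5}$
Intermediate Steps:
$\frac{1}{a{\left(213,-278 \right)} + \left(\left(-27978 + 20809\right) + 27906\right)} = \frac{1}{\left(- \frac{21}{-278} - \frac{278}{213}\right) + \left(\left(-27978 + 20809\right) + 27906\right)} = \frac{1}{\left(\left(-21\right) \left(- \frac{1}{278}\right) - \frac{278}{213}\right) + \left(-7169 + 27906\right)} = \frac{1}{\left(\frac{21}{278} - \frac{278}{213}\right) + 20737} = \frac{1}{- \frac{72811}{59214} + 20737} = \frac{1}{\frac{1227847907}{59214}} = \frac{59214}{1227847907}$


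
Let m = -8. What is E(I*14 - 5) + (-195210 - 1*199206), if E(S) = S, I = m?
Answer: -394533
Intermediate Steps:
I = -8
E(I*14 - 5) + (-195210 - 1*199206) = (-8*14 - 5) + (-195210 - 1*199206) = (-112 - 5) + (-195210 - 199206) = -117 - 394416 = -394533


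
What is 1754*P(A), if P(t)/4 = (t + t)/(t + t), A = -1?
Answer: 7016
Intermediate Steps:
P(t) = 4 (P(t) = 4*((t + t)/(t + t)) = 4*((2*t)/((2*t))) = 4*((2*t)*(1/(2*t))) = 4*1 = 4)
1754*P(A) = 1754*4 = 7016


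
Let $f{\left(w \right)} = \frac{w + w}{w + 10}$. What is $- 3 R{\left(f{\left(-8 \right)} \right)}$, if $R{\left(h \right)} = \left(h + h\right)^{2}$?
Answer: $-768$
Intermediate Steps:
$f{\left(w \right)} = \frac{2 w}{10 + w}$
$R{\left(h \right)} = 4 h^{2}$ ($R{\left(h \right)} = \left(2 h\right)^{2} = 4 h^{2}$)
$- 3 R{\left(f{\left(-8 \right)} \right)} = - 3 \cdot 4 \left(2 \left(-8\right) \frac{1}{10 - 8}\right)^{2} = - 3 \cdot 4 \left(2 \left(-8\right) \frac{1}{2}\right)^{2} = - 3 \cdot 4 \left(-8\right)^{2} = - 3 \cdot 4 \cdot 64 = \left(-3\right) 256 = -768$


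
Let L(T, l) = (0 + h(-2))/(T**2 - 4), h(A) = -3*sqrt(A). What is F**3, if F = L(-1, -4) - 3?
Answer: -9 + 25*I*sqrt(2) ≈ -9.0 + 35.355*I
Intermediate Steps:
L(T, l) = -3*I*sqrt(2)/(-4 + T**2) (L(T, l) = (0 - 3*I*sqrt(2))/(T**2 - 4) = (0 - 3*I*sqrt(2))/(-4 + T**2) = (-3*I*sqrt(2))/(-4 + T**2) = -3*I*sqrt(2)/(-4 + T**2))
F = -3 + I*sqrt(2) (F = -3*I*sqrt(2)/(-4 + (-1)**2) - 3 = -3*I*sqrt(2)/(-4 + 1) - 3 = -3*I*sqrt(2)/(-3) - 3 = -3*I*sqrt(2)*(-1/3) - 3 = I*sqrt(2) - 3 = -3 + I*sqrt(2) ≈ -3.0 + 1.4142*I)
F**3 = (-3 + I*sqrt(2))**3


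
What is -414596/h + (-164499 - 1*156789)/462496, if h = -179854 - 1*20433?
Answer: 15924897745/11578992044 ≈ 1.3753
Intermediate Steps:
h = -200287 (h = -179854 - 20433 = -200287)
-414596/h + (-164499 - 1*156789)/462496 = -414596/(-200287) + (-164499 - 1*156789)/462496 = -414596*(-1/200287) + (-164499 - 156789)*(1/462496) = 414596/200287 - 321288*1/462496 = 414596/200287 - 40161/57812 = 15924897745/11578992044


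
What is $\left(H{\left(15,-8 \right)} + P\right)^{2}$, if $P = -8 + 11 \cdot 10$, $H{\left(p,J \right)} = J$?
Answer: $8836$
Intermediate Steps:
$P = 102$ ($P = -8 + 110 = 102$)
$\left(H{\left(15,-8 \right)} + P\right)^{2} = \left(-8 + 102\right)^{2} = 94^{2} = 8836$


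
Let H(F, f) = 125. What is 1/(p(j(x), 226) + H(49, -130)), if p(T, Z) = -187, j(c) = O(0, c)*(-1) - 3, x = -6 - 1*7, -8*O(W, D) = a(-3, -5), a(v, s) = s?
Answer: -1/62 ≈ -0.016129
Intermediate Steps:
O(W, D) = 5/8 (O(W, D) = -1/8*(-5) = 5/8)
x = -13 (x = -6 - 7 = -13)
j(c) = -29/8 (j(c) = (5/8)*(-1) - 3 = -5/8 - 3 = -29/8)
1/(p(j(x), 226) + H(49, -130)) = 1/(-187 + 125) = 1/(-62) = -1/62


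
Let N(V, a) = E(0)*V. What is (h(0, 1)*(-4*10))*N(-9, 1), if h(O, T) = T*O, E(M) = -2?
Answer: 0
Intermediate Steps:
h(O, T) = O*T
N(V, a) = -2*V
(h(0, 1)*(-4*10))*N(-9, 1) = ((0*1)*(-4*10))*(-2*(-9)) = (0*(-40))*18 = 0*18 = 0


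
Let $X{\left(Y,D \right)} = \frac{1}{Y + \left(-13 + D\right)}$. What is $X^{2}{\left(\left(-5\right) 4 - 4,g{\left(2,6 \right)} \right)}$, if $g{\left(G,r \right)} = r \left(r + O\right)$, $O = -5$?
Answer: $\frac{1}{961} \approx 0.0010406$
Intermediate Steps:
$g{\left(G,r \right)} = r \left(-5 + r\right)$ ($g{\left(G,r \right)} = r \left(r - 5\right) = r \left(-5 + r\right)$)
$X{\left(Y,D \right)} = \frac{1}{-13 + D + Y}$
$X^{2}{\left(\left(-5\right) 4 - 4,g{\left(2,6 \right)} \right)} = \left(\frac{1}{-13 + 6 \left(-5 + 6\right) - 24}\right)^{2} = \left(\frac{1}{-13 + 6 \cdot 1 - 24}\right)^{2} = \left(\frac{1}{-13 + 6 - 24}\right)^{2} = \left(\frac{1}{-31}\right)^{2} = \left(- \frac{1}{31}\right)^{2} = \frac{1}{961}$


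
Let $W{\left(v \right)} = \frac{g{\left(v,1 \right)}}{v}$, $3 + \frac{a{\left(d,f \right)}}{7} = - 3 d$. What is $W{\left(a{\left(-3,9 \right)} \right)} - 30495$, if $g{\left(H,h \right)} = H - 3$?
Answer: $- \frac{426917}{14} \approx -30494.0$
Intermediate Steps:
$g{\left(H,h \right)} = -3 + H$
$a{\left(d,f \right)} = -21 - 21 d$ ($a{\left(d,f \right)} = -21 + 7 \left(- 3 d\right) = -21 - 21 d$)
$W{\left(v \right)} = \frac{-3 + v}{v}$
$W{\left(a{\left(-3,9 \right)} \right)} - 30495 = \frac{-3 - -42}{-21 - -63} - 30495 = \frac{-3 + \left(-21 + 63\right)}{-21 + 63} - 30495 = \frac{-3 + 42}{42} - 30495 = \frac{1}{42} \cdot 39 - 30495 = \frac{13}{14} - 30495 = - \frac{426917}{14}$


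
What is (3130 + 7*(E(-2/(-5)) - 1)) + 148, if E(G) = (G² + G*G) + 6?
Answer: 82881/25 ≈ 3315.2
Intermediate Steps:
E(G) = 6 + 2*G² (E(G) = (G² + G²) + 6 = 2*G² + 6 = 6 + 2*G²)
(3130 + 7*(E(-2/(-5)) - 1)) + 148 = (3130 + 7*((6 + 2*(-2/(-5))²) - 1)) + 148 = (3130 + 7*((6 + 2*(-2*(-⅕))²) - 1)) + 148 = (3130 + 7*((6 + 2*(⅖)²) - 1)) + 148 = (3130 + 7*((6 + 2*(4/25)) - 1)) + 148 = (3130 + 7*((6 + 8/25) - 1)) + 148 = (3130 + 7*(158/25 - 1)) + 148 = (3130 + 7*(133/25)) + 148 = (3130 + 931/25) + 148 = 79181/25 + 148 = 82881/25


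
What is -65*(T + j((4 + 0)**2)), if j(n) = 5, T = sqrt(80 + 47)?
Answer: -325 - 65*sqrt(127) ≈ -1057.5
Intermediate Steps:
T = sqrt(127) ≈ 11.269
-65*(T + j((4 + 0)**2)) = -65*(sqrt(127) + 5) = -65*(5 + sqrt(127)) = -325 - 65*sqrt(127)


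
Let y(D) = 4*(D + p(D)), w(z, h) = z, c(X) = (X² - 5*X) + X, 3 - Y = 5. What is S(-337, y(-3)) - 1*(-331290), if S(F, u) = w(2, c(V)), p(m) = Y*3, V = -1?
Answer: 331292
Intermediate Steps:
Y = -2 (Y = 3 - 1*5 = 3 - 5 = -2)
p(m) = -6 (p(m) = -2*3 = -6)
c(X) = X² - 4*X
y(D) = -24 + 4*D (y(D) = 4*(D - 6) = 4*(-6 + D) = -24 + 4*D)
S(F, u) = 2
S(-337, y(-3)) - 1*(-331290) = 2 - 1*(-331290) = 2 + 331290 = 331292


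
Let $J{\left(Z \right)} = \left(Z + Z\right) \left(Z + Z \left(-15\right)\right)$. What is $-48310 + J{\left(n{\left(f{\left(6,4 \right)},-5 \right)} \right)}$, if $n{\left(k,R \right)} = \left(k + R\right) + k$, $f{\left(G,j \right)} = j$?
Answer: $-48562$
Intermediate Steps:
$n{\left(k,R \right)} = R + 2 k$ ($n{\left(k,R \right)} = \left(R + k\right) + k = R + 2 k$)
$J{\left(Z \right)} = - 28 Z^{2}$ ($J{\left(Z \right)} = 2 Z \left(Z - 15 Z\right) = 2 Z \left(- 14 Z\right) = - 28 Z^{2}$)
$-48310 + J{\left(n{\left(f{\left(6,4 \right)},-5 \right)} \right)} = -48310 - 28 \left(-5 + 2 \cdot 4\right)^{2} = -48310 - 28 \left(-5 + 8\right)^{2} = -48310 - 28 \cdot 3^{2} = -48310 - 252 = -48562$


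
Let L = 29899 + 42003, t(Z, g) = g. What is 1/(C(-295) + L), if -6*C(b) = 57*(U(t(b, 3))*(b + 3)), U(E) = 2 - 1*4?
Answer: 1/66354 ≈ 1.5071e-5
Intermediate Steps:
U(E) = -2 (U(E) = 2 - 4 = -2)
L = 71902
C(b) = 57 + 19*b (C(b) = -19*(-2*(b + 3))/2 = -19*(-2*(3 + b))/2 = -19*(-6 - 2*b)/2 = -(-342 - 114*b)/6 = 57 + 19*b)
1/(C(-295) + L) = 1/((57 + 19*(-295)) + 71902) = 1/((57 - 5605) + 71902) = 1/(-5548 + 71902) = 1/66354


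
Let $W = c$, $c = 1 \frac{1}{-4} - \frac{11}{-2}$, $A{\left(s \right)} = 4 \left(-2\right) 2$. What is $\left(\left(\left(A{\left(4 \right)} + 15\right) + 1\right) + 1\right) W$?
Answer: $\frac{21}{4} \approx 5.25$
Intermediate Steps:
$A{\left(s \right)} = -16$ ($A{\left(s \right)} = \left(-8\right) 2 = -16$)
$c = \frac{21}{4}$ ($c = 1 \left(- \frac{1}{4}\right) - - \frac{11}{2} = - \frac{1}{4} + \frac{11}{2} = \frac{21}{4} \approx 5.25$)
$W = \frac{21}{4} \approx 5.25$
$\left(\left(\left(A{\left(4 \right)} + 15\right) + 1\right) + 1\right) W = \left(\left(\left(-16 + 15\right) + 1\right) + 1\right) \frac{21}{4} = \left(\left(-1 + 1\right) + 1\right) \frac{21}{4} = \left(0 + 1\right) \frac{21}{4} = 1 \cdot \frac{21}{4} = \frac{21}{4}$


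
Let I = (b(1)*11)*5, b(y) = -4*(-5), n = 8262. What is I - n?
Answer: -7162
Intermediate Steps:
b(y) = 20
I = 1100 (I = (20*11)*5 = 220*5 = 1100)
I - n = 1100 - 1*8262 = 1100 - 8262 = -7162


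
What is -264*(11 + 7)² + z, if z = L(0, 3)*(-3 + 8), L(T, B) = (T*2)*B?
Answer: -85536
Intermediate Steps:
L(T, B) = 2*B*T (L(T, B) = (2*T)*B = 2*B*T)
z = 0 (z = (2*3*0)*(-3 + 8) = 0*5 = 0)
-264*(11 + 7)² + z = -264*(11 + 7)² + 0 = -264*18² + 0 = -264*324 + 0 = -85536 + 0 = -85536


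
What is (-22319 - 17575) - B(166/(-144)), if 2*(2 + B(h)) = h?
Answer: -5744365/144 ≈ -39891.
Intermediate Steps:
B(h) = -2 + h/2
(-22319 - 17575) - B(166/(-144)) = (-22319 - 17575) - (-2 + (166/(-144))/2) = -39894 - (-2 + (166*(-1/144))/2) = -39894 - (-2 + (½)*(-83/72)) = -39894 - (-2 - 83/144) = -39894 - 1*(-371/144) = -39894 + 371/144 = -5744365/144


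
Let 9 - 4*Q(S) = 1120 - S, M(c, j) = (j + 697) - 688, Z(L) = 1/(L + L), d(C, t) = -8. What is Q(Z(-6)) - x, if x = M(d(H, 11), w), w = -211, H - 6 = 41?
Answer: -3637/48 ≈ -75.771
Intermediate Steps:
H = 47 (H = 6 + 41 = 47)
Z(L) = 1/(2*L)
M(c, j) = 9 + j (M(c, j) = (697 + j) - 688 = 9 + j)
x = -202 (x = 9 - 211 = -202)
Q(S) = -1111/4 + S/4 (Q(S) = 9/4 - (1120 - S)/4 = 9/4 + (-280 + S/4) = -1111/4 + S/4)
Q(Z(-6)) - x = (-1111/4 + ((1/2)/(-6))/4) - 1*(-202) = (-1111/4 + ((1/2)*(-1/6))/4) + 202 = (-1111/4 + (1/4)*(-1/12)) + 202 = (-1111/4 - 1/48) + 202 = -13333/48 + 202 = -3637/48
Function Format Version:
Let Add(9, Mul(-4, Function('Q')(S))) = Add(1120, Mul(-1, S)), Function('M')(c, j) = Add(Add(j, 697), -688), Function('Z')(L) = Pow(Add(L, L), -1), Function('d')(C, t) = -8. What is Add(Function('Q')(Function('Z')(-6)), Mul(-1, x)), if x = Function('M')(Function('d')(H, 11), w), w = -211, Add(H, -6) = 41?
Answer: Rational(-3637, 48) ≈ -75.771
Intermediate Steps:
H = 47 (H = Add(6, 41) = 47)
Function('Z')(L) = Mul(Rational(1, 2), Pow(L, -1)) (Function('Z')(L) = Pow(Mul(2, L), -1) = Mul(Rational(1, 2), Pow(L, -1)))
Function('M')(c, j) = Add(9, j) (Function('M')(c, j) = Add(Add(697, j), -688) = Add(9, j))
x = -202 (x = Add(9, -211) = -202)
Function('Q')(S) = Add(Rational(-1111, 4), Mul(Rational(1, 4), S)) (Function('Q')(S) = Add(Rational(9, 4), Mul(Rational(-1, 4), Add(1120, Mul(-1, S)))) = Add(Rational(9, 4), Add(-280, Mul(Rational(1, 4), S))) = Add(Rational(-1111, 4), Mul(Rational(1, 4), S)))
Add(Function('Q')(Function('Z')(-6)), Mul(-1, x)) = Add(Add(Rational(-1111, 4), Mul(Rational(1, 4), Mul(Rational(1, 2), Pow(-6, -1)))), Mul(-1, -202)) = Add(Add(Rational(-1111, 4), Mul(Rational(1, 4), Mul(Rational(1, 2), Rational(-1, 6)))), 202) = Add(Add(Rational(-1111, 4), Mul(Rational(1, 4), Rational(-1, 12))), 202) = Add(Add(Rational(-1111, 4), Rational(-1, 48)), 202) = Add(Rational(-13333, 48), 202) = Rational(-3637, 48)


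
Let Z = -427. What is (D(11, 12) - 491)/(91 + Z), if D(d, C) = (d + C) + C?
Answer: 19/14 ≈ 1.3571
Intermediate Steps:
D(d, C) = d + 2*C (D(d, C) = (C + d) + C = d + 2*C)
(D(11, 12) - 491)/(91 + Z) = ((11 + 2*12) - 491)/(91 - 427) = ((11 + 24) - 491)/(-336) = (35 - 491)*(-1/336) = -456*(-1/336) = 19/14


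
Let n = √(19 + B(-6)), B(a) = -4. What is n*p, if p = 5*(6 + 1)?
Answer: 35*√15 ≈ 135.55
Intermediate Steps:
n = √15 (n = √(19 - 4) = √15 ≈ 3.8730)
p = 35 (p = 5*7 = 35)
n*p = √15*35 = 35*√15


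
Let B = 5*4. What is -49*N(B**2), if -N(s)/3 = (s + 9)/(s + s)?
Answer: 60123/800 ≈ 75.154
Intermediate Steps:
B = 20
N(s) = -3*(9 + s)/(2*s) (N(s) = -3*(s + 9)/(s + s) = -3*(9 + s)/(2*s))
-49*N(B**2) = -147*(-9 - 1*20**2)/(2*(20**2)) = -147*(-9 - 1*400)/(2*400) = -147*(-9 - 400)/(2*400) = -147*(-409)/(2*400) = -49*(-1227/800) = 60123/800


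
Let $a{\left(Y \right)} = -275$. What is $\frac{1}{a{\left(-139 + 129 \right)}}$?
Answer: $- \frac{1}{275} \approx -0.0036364$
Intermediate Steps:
$\frac{1}{a{\left(-139 + 129 \right)}} = \frac{1}{-275} = - \frac{1}{275}$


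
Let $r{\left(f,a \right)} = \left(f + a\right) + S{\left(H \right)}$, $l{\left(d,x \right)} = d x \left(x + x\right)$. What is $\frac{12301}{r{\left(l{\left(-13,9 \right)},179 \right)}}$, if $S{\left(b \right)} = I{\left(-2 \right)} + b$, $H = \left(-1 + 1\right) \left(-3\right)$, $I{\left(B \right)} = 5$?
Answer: $- \frac{12301}{1922} \approx -6.4001$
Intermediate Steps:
$l{\left(d,x \right)} = 2 d x^{2}$ ($l{\left(d,x \right)} = d x 2 x = 2 d x^{2}$)
$H = 0$ ($H = 0 \left(-3\right) = 0$)
$S{\left(b \right)} = 5 + b$
$r{\left(f,a \right)} = 5 + a + f$ ($r{\left(f,a \right)} = \left(f + a\right) + \left(5 + 0\right) = \left(a + f\right) + 5 = 5 + a + f$)
$\frac{12301}{r{\left(l{\left(-13,9 \right)},179 \right)}} = \frac{12301}{5 + 179 + 2 \left(-13\right) 9^{2}} = \frac{12301}{5 + 179 + 2 \left(-13\right) 81} = \frac{12301}{5 + 179 - 2106} = \frac{12301}{-1922} = 12301 \left(- \frac{1}{1922}\right) = - \frac{12301}{1922}$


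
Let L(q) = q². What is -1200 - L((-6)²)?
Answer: -2496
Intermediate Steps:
-1200 - L((-6)²) = -1200 - ((-6)²)² = -1200 - 1*36² = -1200 - 1*1296 = -1200 - 1296 = -2496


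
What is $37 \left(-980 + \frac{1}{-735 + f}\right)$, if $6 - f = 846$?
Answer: $- \frac{57109537}{1575} \approx -36260.0$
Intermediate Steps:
$f = -840$ ($f = 6 - 846 = -840$)
$37 \left(-980 + \frac{1}{-735 + f}\right) = 37 \left(-980 + \frac{1}{-735 - 840}\right) = 37 \left(-980 + \frac{1}{-1575}\right) = 37 \left(-980 - \frac{1}{1575}\right) = 37 \left(- \frac{1543501}{1575}\right) = - \frac{57109537}{1575}$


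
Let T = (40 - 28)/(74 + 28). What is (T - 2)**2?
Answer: 1024/289 ≈ 3.5433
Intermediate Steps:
T = 2/17 (T = 12/102 = 12*(1/102) = 2/17 ≈ 0.11765)
(T - 2)**2 = (2/17 - 2)**2 = (-32/17)**2 = 1024/289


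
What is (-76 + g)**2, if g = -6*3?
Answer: 8836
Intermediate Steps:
g = -18
(-76 + g)**2 = (-76 - 18)**2 = (-94)**2 = 8836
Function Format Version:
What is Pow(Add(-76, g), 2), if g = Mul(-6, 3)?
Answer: 8836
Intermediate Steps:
g = -18
Pow(Add(-76, g), 2) = Pow(Add(-76, -18), 2) = Pow(-94, 2) = 8836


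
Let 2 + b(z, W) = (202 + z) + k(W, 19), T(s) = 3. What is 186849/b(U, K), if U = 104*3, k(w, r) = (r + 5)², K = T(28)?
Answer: 186849/1088 ≈ 171.74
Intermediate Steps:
K = 3
k(w, r) = (5 + r)²
U = 312
b(z, W) = 776 + z (b(z, W) = -2 + ((202 + z) + (5 + 19)²) = -2 + ((202 + z) + 24²) = -2 + ((202 + z) + 576) = -2 + (778 + z) = 776 + z)
186849/b(U, K) = 186849/(776 + 312) = 186849/1088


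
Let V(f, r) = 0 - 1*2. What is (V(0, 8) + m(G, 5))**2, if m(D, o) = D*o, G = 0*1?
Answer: 4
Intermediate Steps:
V(f, r) = -2 (V(f, r) = 0 - 2 = -2)
G = 0
(V(0, 8) + m(G, 5))**2 = (-2 + 0*5)**2 = (-2 + 0)**2 = (-2)**2 = 4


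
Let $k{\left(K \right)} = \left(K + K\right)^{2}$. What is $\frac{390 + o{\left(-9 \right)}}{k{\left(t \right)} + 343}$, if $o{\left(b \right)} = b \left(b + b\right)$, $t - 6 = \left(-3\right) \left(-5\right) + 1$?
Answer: $\frac{552}{2279} \approx 0.24221$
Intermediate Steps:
$t = 22$ ($t = 6 + \left(\left(-3\right) \left(-5\right) + 1\right) = 6 + \left(15 + 1\right) = 6 + 16 = 22$)
$k{\left(K \right)} = 4 K^{2}$ ($k{\left(K \right)} = \left(2 K\right)^{2} = 4 K^{2}$)
$o{\left(b \right)} = 2 b^{2}$ ($o{\left(b \right)} = b 2 b = 2 b^{2}$)
$\frac{390 + o{\left(-9 \right)}}{k{\left(t \right)} + 343} = \frac{390 + 2 \left(-9\right)^{2}}{4 \cdot 22^{2} + 343} = \frac{390 + 2 \cdot 81}{4 \cdot 484 + 343} = \frac{390 + 162}{1936 + 343} = \frac{552}{2279}$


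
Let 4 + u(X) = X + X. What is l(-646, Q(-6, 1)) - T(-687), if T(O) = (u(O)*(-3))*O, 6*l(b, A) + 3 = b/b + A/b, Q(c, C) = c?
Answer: 5504031761/1938 ≈ 2.8401e+6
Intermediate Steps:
l(b, A) = -⅓ + A/(6*b) (l(b, A) = -½ + (b/b + A/b)/6 = -½ + (1 + A/b)/6 = -½ + (⅙ + A/(6*b)) = -⅓ + A/(6*b))
u(X) = -4 + 2*X (u(X) = -4 + (X + X) = -4 + 2*X)
T(O) = O*(12 - 6*O) (T(O) = ((-4 + 2*O)*(-3))*O = (12 - 6*O)*O = O*(12 - 6*O))
l(-646, Q(-6, 1)) - T(-687) = (⅙)*(-6 - 2*(-646))/(-646) - 6*(-687)*(2 - 1*(-687)) = (⅙)*(-1/646)*(-6 + 1292) - 6*(-687)*(2 + 687) = (⅙)*(-1/646)*1286 - 6*(-687)*689 = -643/1938 - 1*(-2840058) = -643/1938 + 2840058 = 5504031761/1938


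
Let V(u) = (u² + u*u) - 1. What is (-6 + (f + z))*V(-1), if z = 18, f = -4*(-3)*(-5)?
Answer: -48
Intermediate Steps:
f = -60 (f = 12*(-5) = -60)
V(u) = -1 + 2*u² (V(u) = (u² + u²) - 1 = 2*u² - 1 = -1 + 2*u²)
(-6 + (f + z))*V(-1) = (-6 + (-60 + 18))*(-1 + 2*(-1)²) = (-6 - 42)*(-1 + 2*1) = -48*(-1 + 2) = -48*1 = -48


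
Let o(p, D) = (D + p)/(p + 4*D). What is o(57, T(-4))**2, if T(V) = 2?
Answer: 3481/4225 ≈ 0.82390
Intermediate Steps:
o(p, D) = (D + p)/(p + 4*D)
o(57, T(-4))**2 = ((2 + 57)/(57 + 4*2))**2 = (59/(57 + 8))**2 = (59/65)**2 = 3481/4225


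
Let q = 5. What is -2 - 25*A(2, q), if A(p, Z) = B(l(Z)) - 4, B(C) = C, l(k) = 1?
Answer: 73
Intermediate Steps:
A(p, Z) = -3 (A(p, Z) = 1 - 4 = -3)
-2 - 25*A(2, q) = -2 - 25*(-3) = -2 + 75 = 73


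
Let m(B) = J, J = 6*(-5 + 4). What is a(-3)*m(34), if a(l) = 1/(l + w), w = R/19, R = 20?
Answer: 114/37 ≈ 3.0811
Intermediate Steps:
w = 20/19 ≈ 1.0526
a(l) = 1/(20/19 + l) (a(l) = 1/(l + 20/19) = 1/(20/19 + l))
J = -6 (J = 6*(-1) = -6)
m(B) = -6
a(-3)*m(34) = (19/(20 + 19*(-3)))*(-6) = (19/(20 - 57))*(-6) = (19/(-37))*(-6) = (19*(-1/37))*(-6) = -19/37*(-6) = 114/37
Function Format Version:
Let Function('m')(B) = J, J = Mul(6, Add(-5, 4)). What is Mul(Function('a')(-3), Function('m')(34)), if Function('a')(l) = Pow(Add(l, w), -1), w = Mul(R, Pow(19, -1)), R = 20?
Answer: Rational(114, 37) ≈ 3.0811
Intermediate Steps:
w = Rational(20, 19) (w = Mul(20, Pow(19, -1)) = Mul(20, Rational(1, 19)) = Rational(20, 19) ≈ 1.0526)
Function('a')(l) = Pow(Add(Rational(20, 19), l), -1) (Function('a')(l) = Pow(Add(l, Rational(20, 19)), -1) = Pow(Add(Rational(20, 19), l), -1))
J = -6 (J = Mul(6, -1) = -6)
Function('m')(B) = -6
Mul(Function('a')(-3), Function('m')(34)) = Mul(Mul(19, Pow(Add(20, Mul(19, -3)), -1)), -6) = Mul(Mul(19, Pow(Add(20, -57), -1)), -6) = Mul(Mul(19, Pow(-37, -1)), -6) = Mul(Mul(19, Rational(-1, 37)), -6) = Mul(Rational(-19, 37), -6) = Rational(114, 37)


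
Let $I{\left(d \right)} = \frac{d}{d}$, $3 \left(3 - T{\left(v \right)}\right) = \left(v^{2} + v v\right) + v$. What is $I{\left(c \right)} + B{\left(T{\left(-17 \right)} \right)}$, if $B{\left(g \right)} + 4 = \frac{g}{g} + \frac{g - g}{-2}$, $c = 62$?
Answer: $-2$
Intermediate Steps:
$T{\left(v \right)} = 3 - \frac{2 v^{2}}{3} - \frac{v}{3}$ ($T{\left(v \right)} = 3 - \frac{\left(v^{2} + v v\right) + v}{3} = 3 - \frac{\left(v^{2} + v^{2}\right) + v}{3} = 3 - \frac{2 v^{2} + v}{3} = 3 - \frac{v + 2 v^{2}}{3} = 3 - \left(\frac{v}{3} + \frac{2 v^{2}}{3}\right) = 3 - \frac{2 v^{2}}{3} - \frac{v}{3}$)
$B{\left(g \right)} = -3$ ($B{\left(g \right)} = -4 + \left(\frac{g}{g} + \frac{g - g}{-2}\right) = -4 + \left(1 + 0 \left(- \frac{1}{2}\right)\right) = -4 + \left(1 + 0\right) = -4 + 1 = -3$)
$I{\left(d \right)} = 1$
$I{\left(c \right)} + B{\left(T{\left(-17 \right)} \right)} = 1 - 3 = -2$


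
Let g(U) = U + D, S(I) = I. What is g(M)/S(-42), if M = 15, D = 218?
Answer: -233/42 ≈ -5.5476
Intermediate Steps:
g(U) = 218 + U (g(U) = U + 218 = 218 + U)
g(M)/S(-42) = (218 + 15)/(-42) = 233*(-1/42) = -233/42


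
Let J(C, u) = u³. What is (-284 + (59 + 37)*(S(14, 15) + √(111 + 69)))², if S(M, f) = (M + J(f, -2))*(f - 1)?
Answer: 62187280 + 8962560*√5 ≈ 8.2228e+7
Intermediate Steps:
S(M, f) = (-1 + f)*(-8 + M) (S(M, f) = (M + (-2)³)*(f - 1) = (M - 8)*(-1 + f) = (-8 + M)*(-1 + f) = (-1 + f)*(-8 + M))
(-284 + (59 + 37)*(S(14, 15) + √(111 + 69)))² = (-284 + (59 + 37)*((8 - 1*14 - 8*15 + 14*15) + √(111 + 69)))² = (-284 + 96*((8 - 14 - 120 + 210) + √180))² = (-284 + 96*(84 + 6*√5))² = (-284 + (8064 + 576*√5))² = (7780 + 576*√5)²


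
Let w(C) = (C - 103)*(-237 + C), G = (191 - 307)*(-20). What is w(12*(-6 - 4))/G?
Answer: 79611/2320 ≈ 34.315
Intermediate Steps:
G = 2320 (G = -116*(-20) = 2320)
w(C) = (-237 + C)*(-103 + C) (w(C) = (-103 + C)*(-237 + C) = (-237 + C)*(-103 + C))
w(12*(-6 - 4))/G = (24411 + (12*(-6 - 4))**2 - 4080*(-6 - 4))/2320 = (24411 + (12*(-10))**2 - 4080*(-10))*(1/2320) = (24411 + (-120)**2 - 340*(-120))*(1/2320) = (24411 + 14400 + 40800)*(1/2320) = 79611*(1/2320) = 79611/2320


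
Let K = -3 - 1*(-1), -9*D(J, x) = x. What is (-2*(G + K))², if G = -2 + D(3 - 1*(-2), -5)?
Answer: 3844/81 ≈ 47.457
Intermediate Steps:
D(J, x) = -x/9
K = -2 (K = -3 + 1 = -2)
G = -13/9 (G = -2 - ⅑*(-5) = -2 + 5/9 = -13/9 ≈ -1.4444)
(-2*(G + K))² = (-2*(-13/9 - 2))² = (-2*(-31/9))² = (62/9)² = 3844/81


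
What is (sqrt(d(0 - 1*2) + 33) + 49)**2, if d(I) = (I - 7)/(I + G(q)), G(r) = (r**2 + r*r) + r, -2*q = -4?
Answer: (196 + sqrt(510))**2/16 ≈ 2986.2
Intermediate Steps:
q = 2 (q = -1/2*(-4) = 2)
G(r) = r + 2*r**2 (G(r) = (r**2 + r**2) + r = 2*r**2 + r = r + 2*r**2)
d(I) = (-7 + I)/(10 + I) (d(I) = (I - 7)/(I + 2*(1 + 2*2)) = (-7 + I)/(I + 2*(1 + 4)) = (-7 + I)/(I + 2*5) = (-7 + I)/(I + 10) = (-7 + I)/(10 + I))
(sqrt(d(0 - 1*2) + 33) + 49)**2 = (sqrt((-7 + (0 - 1*2))/(10 + (0 - 1*2)) + 33) + 49)**2 = (sqrt((-7 + (0 - 2))/(10 + (0 - 2)) + 33) + 49)**2 = (sqrt((-7 - 2)/(10 - 2) + 33) + 49)**2 = (sqrt(-9/8 + 33) + 49)**2 = (sqrt(255/8) + 49)**2 = (sqrt(510)/4 + 49)**2 = (49 + sqrt(510)/4)**2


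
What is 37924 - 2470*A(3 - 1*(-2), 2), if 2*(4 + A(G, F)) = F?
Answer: 45334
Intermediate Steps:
A(G, F) = -4 + F/2
37924 - 2470*A(3 - 1*(-2), 2) = 37924 - 2470*(-4 + (½)*2) = 37924 - 2470*(-4 + 1) = 37924 - 2470*(-3) = 37924 + 7410 = 45334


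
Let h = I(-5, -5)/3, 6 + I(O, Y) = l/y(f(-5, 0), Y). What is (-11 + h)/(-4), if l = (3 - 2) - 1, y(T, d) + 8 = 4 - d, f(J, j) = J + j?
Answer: 13/4 ≈ 3.2500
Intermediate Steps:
y(T, d) = -4 - d (y(T, d) = -8 + (4 - d) = -4 - d)
l = 0 (l = 1 - 1 = 0)
I(O, Y) = -6 (I(O, Y) = -6 + 0/(-4 - Y) = -6 + 0 = -6)
h = -2 (h = -6/3 = -6*⅓ = -2)
(-11 + h)/(-4) = (-11 - 2)/(-4) = -13*(-¼) = 13/4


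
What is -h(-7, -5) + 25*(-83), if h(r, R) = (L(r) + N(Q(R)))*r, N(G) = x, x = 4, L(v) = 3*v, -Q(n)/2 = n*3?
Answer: -2194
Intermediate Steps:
Q(n) = -6*n (Q(n) = -2*n*3 = -6*n)
N(G) = 4
h(r, R) = r*(4 + 3*r) (h(r, R) = (3*r + 4)*r = (4 + 3*r)*r = r*(4 + 3*r))
-h(-7, -5) + 25*(-83) = -(-7)*(4 + 3*(-7)) + 25*(-83) = -(-7)*(4 - 21) - 2075 = -(-7)*(-17) - 2075 = -1*119 - 2075 = -119 - 2075 = -2194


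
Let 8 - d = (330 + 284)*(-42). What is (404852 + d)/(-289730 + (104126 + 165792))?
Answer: -107662/4953 ≈ -21.737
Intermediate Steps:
d = 25796 (d = 8 - (330 + 284)*(-42) = 8 - 614*(-42) = 8 - 1*(-25788) = 8 + 25788 = 25796)
(404852 + d)/(-289730 + (104126 + 165792)) = (404852 + 25796)/(-289730 + (104126 + 165792)) = 430648/(-289730 + 269918) = 430648/(-19812) = 430648*(-1/19812) = -107662/4953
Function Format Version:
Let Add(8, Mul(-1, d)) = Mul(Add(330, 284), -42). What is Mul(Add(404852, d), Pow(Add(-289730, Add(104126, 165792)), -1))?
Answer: Rational(-107662, 4953) ≈ -21.737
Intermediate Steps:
d = 25796 (d = Add(8, Mul(-1, Mul(Add(330, 284), -42))) = Add(8, Mul(-1, Mul(614, -42))) = Add(8, Mul(-1, -25788)) = Add(8, 25788) = 25796)
Mul(Add(404852, d), Pow(Add(-289730, Add(104126, 165792)), -1)) = Mul(Add(404852, 25796), Pow(Add(-289730, Add(104126, 165792)), -1)) = Mul(430648, Pow(Add(-289730, 269918), -1)) = Mul(430648, Pow(-19812, -1)) = Mul(430648, Rational(-1, 19812)) = Rational(-107662, 4953)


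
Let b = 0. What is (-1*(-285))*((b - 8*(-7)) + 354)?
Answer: 116850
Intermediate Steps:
(-1*(-285))*((b - 8*(-7)) + 354) = (-1*(-285))*((0 - 8*(-7)) + 354) = 285*((0 + 56) + 354) = 285*(56 + 354) = 285*410 = 116850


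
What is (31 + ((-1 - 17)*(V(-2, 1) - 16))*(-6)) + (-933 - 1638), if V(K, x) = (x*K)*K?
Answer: -3836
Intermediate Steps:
V(K, x) = x*K² (V(K, x) = (K*x)*K = x*K²)
(31 + ((-1 - 17)*(V(-2, 1) - 16))*(-6)) + (-933 - 1638) = (31 + ((-1 - 17)*(1*(-2)² - 16))*(-6)) + (-933 - 1638) = (31 - 18*(1*4 - 16)*(-6)) - 2571 = (31 - 18*(4 - 16)*(-6)) - 2571 = (31 - 18*(-12)*(-6)) - 2571 = (31 + 216*(-6)) - 2571 = (31 - 1296) - 2571 = -1265 - 2571 = -3836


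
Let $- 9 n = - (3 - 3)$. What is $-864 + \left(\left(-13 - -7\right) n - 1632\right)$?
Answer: $-2496$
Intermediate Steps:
$n = 0$ ($n = - \frac{\left(-1\right) \left(3 - 3\right)}{9} = - \frac{\left(-1\right) 0}{9} = \left(- \frac{1}{9}\right) 0 = 0$)
$-864 + \left(\left(-13 - -7\right) n - 1632\right) = -864 - \left(1632 - \left(-13 - -7\right) 0\right) = -864 - \left(1632 - \left(-13 + 7\right) 0\right) = -864 - 1632 = -2496$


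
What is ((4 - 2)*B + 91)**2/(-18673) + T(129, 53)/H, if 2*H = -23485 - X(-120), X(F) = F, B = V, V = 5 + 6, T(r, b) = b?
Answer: -300327023/436294645 ≈ -0.68836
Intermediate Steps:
V = 11
B = 11
H = -23365/2 (H = (-23485 - 1*(-120))/2 = (-23485 + 120)/2 = (1/2)*(-23365) = -23365/2 ≈ -11683.)
((4 - 2)*B + 91)**2/(-18673) + T(129, 53)/H = ((4 - 2)*11 + 91)**2/(-18673) + 53/(-23365/2) = (2*11 + 91)**2*(-1/18673) + 53*(-2/23365) = (22 + 91)**2*(-1/18673) - 106/23365 = 113**2*(-1/18673) - 106/23365 = 12769*(-1/18673) - 106/23365 = -12769/18673 - 106/23365 = -300327023/436294645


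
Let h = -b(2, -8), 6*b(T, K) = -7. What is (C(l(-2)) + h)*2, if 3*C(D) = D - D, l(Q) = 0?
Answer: 7/3 ≈ 2.3333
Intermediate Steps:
b(T, K) = -7/6 (b(T, K) = (⅙)*(-7) = -7/6)
C(D) = 0 (C(D) = (D - D)/3 = (⅓)*0 = 0)
h = 7/6 (h = -1*(-7/6) = 7/6 ≈ 1.1667)
(C(l(-2)) + h)*2 = (0 + 7/6)*2 = (7/6)*2 = 7/3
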